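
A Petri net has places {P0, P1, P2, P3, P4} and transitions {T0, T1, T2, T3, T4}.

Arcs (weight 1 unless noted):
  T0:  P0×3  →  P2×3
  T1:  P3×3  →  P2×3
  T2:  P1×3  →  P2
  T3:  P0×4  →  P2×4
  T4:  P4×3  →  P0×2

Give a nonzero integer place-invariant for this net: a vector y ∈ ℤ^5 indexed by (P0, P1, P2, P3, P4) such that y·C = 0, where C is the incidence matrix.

y = (P0:3, P1:1, P2:3, P3:3, P4:2)

Incidence matrix C (rows=places, cols=transitions):
       T0   T1   T2   T3   T4
   P0  -3    0    0   -4    2
   P1   0    0   -3    0    0
   P2   3    3    1    4    0
   P3   0   -3    0    0    0
   P4   0    0    0    0   -3

Candidate y = [3, 1, 3, 3, 2]; check y·C column-wise:
  col T0: 3·-3 + 1·0 + 3·3 + 3·0 + 2·0 = 0
  col T1: 3·0 + 1·0 + 3·3 + 3·-3 + 2·0 = 0
  col T2: 3·0 + 1·-3 + 3·1 + 3·0 + 2·0 = 0
  col T3: 3·-4 + 1·0 + 3·4 + 3·0 + 2·0 = 0
  col T4: 3·2 + 1·0 + 3·0 + 3·0 + 2·-3 = 0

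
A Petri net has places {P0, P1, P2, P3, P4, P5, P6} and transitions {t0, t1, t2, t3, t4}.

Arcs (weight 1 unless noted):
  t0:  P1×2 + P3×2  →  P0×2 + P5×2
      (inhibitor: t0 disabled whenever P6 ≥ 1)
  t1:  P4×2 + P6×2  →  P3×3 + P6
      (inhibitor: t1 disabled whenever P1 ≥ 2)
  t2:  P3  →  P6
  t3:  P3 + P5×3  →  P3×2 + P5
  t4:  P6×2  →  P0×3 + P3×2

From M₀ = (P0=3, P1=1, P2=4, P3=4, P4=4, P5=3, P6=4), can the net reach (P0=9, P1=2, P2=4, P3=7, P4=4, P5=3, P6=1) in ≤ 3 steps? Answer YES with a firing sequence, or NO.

NO — not reachable within 3 firings

depth 0: 1 marking
depth 1: 5 markings reached so far
depth 2: 14 markings reached so far
depth 3: 27 markings reached so far
target is not among the 27 markings reachable within 3 steps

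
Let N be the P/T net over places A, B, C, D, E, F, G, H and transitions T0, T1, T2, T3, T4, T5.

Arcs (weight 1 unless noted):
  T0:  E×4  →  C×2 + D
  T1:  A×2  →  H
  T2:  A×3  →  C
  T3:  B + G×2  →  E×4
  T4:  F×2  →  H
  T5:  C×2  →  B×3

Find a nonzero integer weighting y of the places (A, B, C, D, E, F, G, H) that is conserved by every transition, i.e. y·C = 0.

Incidence matrix C (rows=places, cols=transitions):
       T0   T1   T2   T3   T4   T5
    A   0   -2   -3    0    0    0
    B   0    0    0   -1    0    3
    C   2    0    1    0    0   -2
    D   1    0    0    0    0    0
    E  -4    0    0    4    0    0
    F   0    0    0    0   -2    0
    G   0    0    0   -2    0    0
    H   0    1    0    0    1    0

Candidate y = [0, 0, 0, 4, 1, 0, 2, 0]; check y·C column-wise:
  col T0: 0·2 + 4·1 + 1·-4 + 2·0 = 0
  col T1: 0·-2 + 4·0 + 1·0 + 2·0 + 0·1 = 0
  col T2: 0·-3 + 0·1 + 4·0 + 1·0 + 2·0 = 0
  col T3: 0·-1 + 4·0 + 1·4 + 2·-2 = 0
  col T4: 4·0 + 1·0 + 0·-2 + 2·0 + 0·1 = 0
  col T5: 0·3 + 0·-2 + 4·0 + 1·0 + 2·0 = 0

y = (A:0, B:0, C:0, D:4, E:1, F:0, G:2, H:0)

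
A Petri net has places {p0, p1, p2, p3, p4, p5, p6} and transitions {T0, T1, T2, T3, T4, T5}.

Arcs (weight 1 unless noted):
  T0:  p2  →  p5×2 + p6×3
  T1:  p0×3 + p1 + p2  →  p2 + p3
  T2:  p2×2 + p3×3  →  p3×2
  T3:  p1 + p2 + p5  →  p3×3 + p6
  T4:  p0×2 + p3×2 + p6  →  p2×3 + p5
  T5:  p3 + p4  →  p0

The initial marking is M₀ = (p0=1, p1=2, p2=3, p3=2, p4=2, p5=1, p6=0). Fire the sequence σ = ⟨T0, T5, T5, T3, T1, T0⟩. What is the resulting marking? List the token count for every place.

(p0=0, p1=0, p2=0, p3=4, p4=0, p5=4, p6=7)

step 1: fire T0:  (p0=1, p1=2, p2=3, p3=2, p4=2, p5=1, p6=0) → (p0=1, p1=2, p2=2, p3=2, p4=2, p5=3, p6=3)
step 2: fire T5:  (p0=1, p1=2, p2=2, p3=2, p4=2, p5=3, p6=3) → (p0=2, p1=2, p2=2, p3=1, p4=1, p5=3, p6=3)
step 3: fire T5:  (p0=2, p1=2, p2=2, p3=1, p4=1, p5=3, p6=3) → (p0=3, p1=2, p2=2, p3=0, p4=0, p5=3, p6=3)
step 4: fire T3:  (p0=3, p1=2, p2=2, p3=0, p4=0, p5=3, p6=3) → (p0=3, p1=1, p2=1, p3=3, p4=0, p5=2, p6=4)
step 5: fire T1:  (p0=3, p1=1, p2=1, p3=3, p4=0, p5=2, p6=4) → (p0=0, p1=0, p2=1, p3=4, p4=0, p5=2, p6=4)
step 6: fire T0:  (p0=0, p1=0, p2=1, p3=4, p4=0, p5=2, p6=4) → (p0=0, p1=0, p2=0, p3=4, p4=0, p5=4, p6=7)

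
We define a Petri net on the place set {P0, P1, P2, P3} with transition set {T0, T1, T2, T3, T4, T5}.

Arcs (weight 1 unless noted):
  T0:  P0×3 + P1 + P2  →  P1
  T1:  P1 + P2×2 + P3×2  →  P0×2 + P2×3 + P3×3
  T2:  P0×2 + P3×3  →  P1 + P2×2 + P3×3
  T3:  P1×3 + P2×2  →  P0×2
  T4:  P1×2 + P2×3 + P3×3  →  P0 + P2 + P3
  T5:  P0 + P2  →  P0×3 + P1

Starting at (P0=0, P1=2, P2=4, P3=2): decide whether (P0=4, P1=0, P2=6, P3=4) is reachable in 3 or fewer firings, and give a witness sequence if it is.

YES — reachable via ⟨T1, T1⟩ (2 firings)

step 1: fire T1:  (P0=0, P1=2, P2=4, P3=2) → (P0=2, P1=1, P2=5, P3=3)
step 2: fire T1:  (P0=2, P1=1, P2=5, P3=3) → (P0=4, P1=0, P2=6, P3=4)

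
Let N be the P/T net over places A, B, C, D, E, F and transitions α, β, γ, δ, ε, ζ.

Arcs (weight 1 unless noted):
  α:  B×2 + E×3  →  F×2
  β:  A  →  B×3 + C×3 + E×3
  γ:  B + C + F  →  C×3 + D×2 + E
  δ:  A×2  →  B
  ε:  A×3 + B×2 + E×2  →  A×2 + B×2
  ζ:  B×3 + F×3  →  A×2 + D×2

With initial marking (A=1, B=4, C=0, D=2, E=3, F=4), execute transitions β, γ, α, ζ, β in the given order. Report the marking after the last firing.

(A=1, B=4, C=8, D=6, E=7, F=2)

step 1: fire β:  (A=1, B=4, C=0, D=2, E=3, F=4) → (A=0, B=7, C=3, D=2, E=6, F=4)
step 2: fire γ:  (A=0, B=7, C=3, D=2, E=6, F=4) → (A=0, B=6, C=5, D=4, E=7, F=3)
step 3: fire α:  (A=0, B=6, C=5, D=4, E=7, F=3) → (A=0, B=4, C=5, D=4, E=4, F=5)
step 4: fire ζ:  (A=0, B=4, C=5, D=4, E=4, F=5) → (A=2, B=1, C=5, D=6, E=4, F=2)
step 5: fire β:  (A=2, B=1, C=5, D=6, E=4, F=2) → (A=1, B=4, C=8, D=6, E=7, F=2)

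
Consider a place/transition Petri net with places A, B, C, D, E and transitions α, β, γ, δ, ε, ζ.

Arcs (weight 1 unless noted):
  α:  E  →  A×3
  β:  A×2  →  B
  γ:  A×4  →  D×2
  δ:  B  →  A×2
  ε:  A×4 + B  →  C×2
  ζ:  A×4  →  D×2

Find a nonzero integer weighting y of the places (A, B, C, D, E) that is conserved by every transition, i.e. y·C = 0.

y = (A:1, B:2, C:3, D:2, E:3)

Incidence matrix C (rows=places, cols=transitions):
        α    β    γ    δ    ε    ζ
    A   3   -2   -4    2   -4   -4
    B   0    1    0   -1   -1    0
    C   0    0    0    0    2    0
    D   0    0    2    0    0    2
    E  -1    0    0    0    0    0

Candidate y = [1, 2, 3, 2, 3]; check y·C column-wise:
  col α: 1·3 + 2·0 + 3·0 + 2·0 + 3·-1 = 0
  col β: 1·-2 + 2·1 + 3·0 + 2·0 + 3·0 = 0
  col γ: 1·-4 + 2·0 + 3·0 + 2·2 + 3·0 = 0
  col δ: 1·2 + 2·-1 + 3·0 + 2·0 + 3·0 = 0
  col ε: 1·-4 + 2·-1 + 3·2 + 2·0 + 3·0 = 0
  col ζ: 1·-4 + 2·0 + 3·0 + 2·2 + 3·0 = 0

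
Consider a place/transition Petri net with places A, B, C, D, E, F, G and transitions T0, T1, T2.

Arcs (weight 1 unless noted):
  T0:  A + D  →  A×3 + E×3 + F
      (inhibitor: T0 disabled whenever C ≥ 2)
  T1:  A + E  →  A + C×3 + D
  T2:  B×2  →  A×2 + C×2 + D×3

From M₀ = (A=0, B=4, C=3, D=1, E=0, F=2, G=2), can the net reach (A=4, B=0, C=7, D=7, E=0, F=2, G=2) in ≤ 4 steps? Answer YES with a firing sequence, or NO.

step 1: fire T2:  (A=0, B=4, C=3, D=1, E=0, F=2, G=2) → (A=2, B=2, C=5, D=4, E=0, F=2, G=2)
step 2: fire T2:  (A=2, B=2, C=5, D=4, E=0, F=2, G=2) → (A=4, B=0, C=7, D=7, E=0, F=2, G=2)

YES — reachable via ⟨T2, T2⟩ (2 firings)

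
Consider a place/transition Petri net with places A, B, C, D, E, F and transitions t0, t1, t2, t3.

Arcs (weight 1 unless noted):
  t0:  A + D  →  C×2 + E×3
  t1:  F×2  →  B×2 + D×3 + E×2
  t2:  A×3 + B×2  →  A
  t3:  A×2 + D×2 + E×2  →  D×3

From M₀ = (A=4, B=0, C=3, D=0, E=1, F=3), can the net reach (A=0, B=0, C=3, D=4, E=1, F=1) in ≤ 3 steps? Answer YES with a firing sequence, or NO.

step 1: fire t1:  (A=4, B=0, C=3, D=0, E=1, F=3) → (A=4, B=2, C=3, D=3, E=3, F=1)
step 2: fire t2:  (A=4, B=2, C=3, D=3, E=3, F=1) → (A=2, B=0, C=3, D=3, E=3, F=1)
step 3: fire t3:  (A=2, B=0, C=3, D=3, E=3, F=1) → (A=0, B=0, C=3, D=4, E=1, F=1)

YES — reachable via ⟨t1, t2, t3⟩ (3 firings)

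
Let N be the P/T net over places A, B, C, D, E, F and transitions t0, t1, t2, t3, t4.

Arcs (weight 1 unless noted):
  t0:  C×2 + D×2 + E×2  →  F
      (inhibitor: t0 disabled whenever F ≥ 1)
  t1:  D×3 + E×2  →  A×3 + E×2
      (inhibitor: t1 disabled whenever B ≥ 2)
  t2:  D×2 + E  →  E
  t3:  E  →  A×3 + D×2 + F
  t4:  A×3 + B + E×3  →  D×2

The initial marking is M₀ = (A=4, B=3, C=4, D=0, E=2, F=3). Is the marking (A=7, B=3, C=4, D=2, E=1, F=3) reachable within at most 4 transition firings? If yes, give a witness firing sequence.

NO — not reachable within 4 firings

depth 0: 1 marking
depth 1: 2 markings reached so far
depth 2: 4 markings reached so far
depth 3: 5 markings reached so far
depth 4: 5 markings reached so far
(frontier empty at depth 4; search complete)
target is not among the 5 markings reachable within 4 steps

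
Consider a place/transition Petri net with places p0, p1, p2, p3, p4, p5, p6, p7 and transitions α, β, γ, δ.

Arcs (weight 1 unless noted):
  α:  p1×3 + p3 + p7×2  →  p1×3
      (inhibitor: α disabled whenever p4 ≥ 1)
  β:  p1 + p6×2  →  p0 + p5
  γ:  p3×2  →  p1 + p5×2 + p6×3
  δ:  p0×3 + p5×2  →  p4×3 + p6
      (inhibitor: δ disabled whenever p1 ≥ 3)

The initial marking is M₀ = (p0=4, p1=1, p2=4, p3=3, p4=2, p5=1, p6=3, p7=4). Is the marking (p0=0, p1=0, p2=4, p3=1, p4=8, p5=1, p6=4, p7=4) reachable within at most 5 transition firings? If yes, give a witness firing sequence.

step 1: fire β:  (p0=4, p1=1, p2=4, p3=3, p4=2, p5=1, p6=3, p7=4) → (p0=5, p1=0, p2=4, p3=3, p4=2, p5=2, p6=1, p7=4)
step 2: fire γ:  (p0=5, p1=0, p2=4, p3=3, p4=2, p5=2, p6=1, p7=4) → (p0=5, p1=1, p2=4, p3=1, p4=2, p5=4, p6=4, p7=4)
step 3: fire β:  (p0=5, p1=1, p2=4, p3=1, p4=2, p5=4, p6=4, p7=4) → (p0=6, p1=0, p2=4, p3=1, p4=2, p5=5, p6=2, p7=4)
step 4: fire δ:  (p0=6, p1=0, p2=4, p3=1, p4=2, p5=5, p6=2, p7=4) → (p0=3, p1=0, p2=4, p3=1, p4=5, p5=3, p6=3, p7=4)
step 5: fire δ:  (p0=3, p1=0, p2=4, p3=1, p4=5, p5=3, p6=3, p7=4) → (p0=0, p1=0, p2=4, p3=1, p4=8, p5=1, p6=4, p7=4)

YES — reachable via ⟨β, γ, β, δ, δ⟩ (5 firings)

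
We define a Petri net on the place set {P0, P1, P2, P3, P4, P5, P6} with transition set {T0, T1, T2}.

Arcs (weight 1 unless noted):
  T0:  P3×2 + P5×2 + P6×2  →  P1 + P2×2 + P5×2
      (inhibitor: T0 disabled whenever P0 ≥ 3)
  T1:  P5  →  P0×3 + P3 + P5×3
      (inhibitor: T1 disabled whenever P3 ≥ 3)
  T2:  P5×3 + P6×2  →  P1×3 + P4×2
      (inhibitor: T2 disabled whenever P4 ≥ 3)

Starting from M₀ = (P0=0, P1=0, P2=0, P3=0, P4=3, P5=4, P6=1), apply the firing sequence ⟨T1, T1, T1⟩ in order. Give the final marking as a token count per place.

(P0=9, P1=0, P2=0, P3=3, P4=3, P5=10, P6=1)

step 1: fire T1:  (P0=0, P1=0, P2=0, P3=0, P4=3, P5=4, P6=1) → (P0=3, P1=0, P2=0, P3=1, P4=3, P5=6, P6=1)
step 2: fire T1:  (P0=3, P1=0, P2=0, P3=1, P4=3, P5=6, P6=1) → (P0=6, P1=0, P2=0, P3=2, P4=3, P5=8, P6=1)
step 3: fire T1:  (P0=6, P1=0, P2=0, P3=2, P4=3, P5=8, P6=1) → (P0=9, P1=0, P2=0, P3=3, P4=3, P5=10, P6=1)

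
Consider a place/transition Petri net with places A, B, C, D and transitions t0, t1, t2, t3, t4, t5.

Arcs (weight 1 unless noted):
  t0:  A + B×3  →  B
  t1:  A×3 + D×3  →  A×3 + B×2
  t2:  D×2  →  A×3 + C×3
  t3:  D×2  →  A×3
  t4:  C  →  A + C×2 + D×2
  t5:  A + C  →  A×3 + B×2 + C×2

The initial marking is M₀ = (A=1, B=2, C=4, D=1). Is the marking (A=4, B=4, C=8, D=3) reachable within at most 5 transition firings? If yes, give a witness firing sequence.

depth 0: 1 marking
depth 1: 3 markings reached so far
depth 2: 9 markings reached so far
depth 3: 21 markings reached so far
depth 4: 48 markings reached so far
depth 5: 93 markings reached so far
target is not among the 93 markings reachable within 5 steps

NO — not reachable within 5 firings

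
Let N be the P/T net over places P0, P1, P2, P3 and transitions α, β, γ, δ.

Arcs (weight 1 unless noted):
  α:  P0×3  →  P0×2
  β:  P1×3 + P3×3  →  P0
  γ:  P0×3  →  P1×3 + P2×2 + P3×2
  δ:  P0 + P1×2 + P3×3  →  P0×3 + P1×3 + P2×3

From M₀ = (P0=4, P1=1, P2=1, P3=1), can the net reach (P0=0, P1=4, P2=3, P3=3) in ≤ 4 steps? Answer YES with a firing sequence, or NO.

YES — reachable via ⟨α, γ⟩ (2 firings)

step 1: fire α:  (P0=4, P1=1, P2=1, P3=1) → (P0=3, P1=1, P2=1, P3=1)
step 2: fire γ:  (P0=3, P1=1, P2=1, P3=1) → (P0=0, P1=4, P2=3, P3=3)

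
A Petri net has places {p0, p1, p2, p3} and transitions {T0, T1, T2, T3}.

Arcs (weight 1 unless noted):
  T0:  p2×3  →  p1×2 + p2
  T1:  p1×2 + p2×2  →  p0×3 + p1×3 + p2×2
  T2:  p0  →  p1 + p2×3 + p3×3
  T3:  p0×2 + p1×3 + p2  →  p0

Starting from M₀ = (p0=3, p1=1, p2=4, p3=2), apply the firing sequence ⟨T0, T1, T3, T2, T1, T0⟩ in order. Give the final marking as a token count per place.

step 1: fire T0:  (p0=3, p1=1, p2=4, p3=2) → (p0=3, p1=3, p2=2, p3=2)
step 2: fire T1:  (p0=3, p1=3, p2=2, p3=2) → (p0=6, p1=4, p2=2, p3=2)
step 3: fire T3:  (p0=6, p1=4, p2=2, p3=2) → (p0=5, p1=1, p2=1, p3=2)
step 4: fire T2:  (p0=5, p1=1, p2=1, p3=2) → (p0=4, p1=2, p2=4, p3=5)
step 5: fire T1:  (p0=4, p1=2, p2=4, p3=5) → (p0=7, p1=3, p2=4, p3=5)
step 6: fire T0:  (p0=7, p1=3, p2=4, p3=5) → (p0=7, p1=5, p2=2, p3=5)

(p0=7, p1=5, p2=2, p3=5)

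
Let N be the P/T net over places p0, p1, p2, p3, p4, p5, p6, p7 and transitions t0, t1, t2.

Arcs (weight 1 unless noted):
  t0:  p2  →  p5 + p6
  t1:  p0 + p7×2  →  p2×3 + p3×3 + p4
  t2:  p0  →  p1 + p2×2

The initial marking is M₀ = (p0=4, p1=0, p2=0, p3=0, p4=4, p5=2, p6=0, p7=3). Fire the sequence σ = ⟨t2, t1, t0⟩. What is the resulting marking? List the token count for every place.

(p0=2, p1=1, p2=4, p3=3, p4=5, p5=3, p6=1, p7=1)

step 1: fire t2:  (p0=4, p1=0, p2=0, p3=0, p4=4, p5=2, p6=0, p7=3) → (p0=3, p1=1, p2=2, p3=0, p4=4, p5=2, p6=0, p7=3)
step 2: fire t1:  (p0=3, p1=1, p2=2, p3=0, p4=4, p5=2, p6=0, p7=3) → (p0=2, p1=1, p2=5, p3=3, p4=5, p5=2, p6=0, p7=1)
step 3: fire t0:  (p0=2, p1=1, p2=5, p3=3, p4=5, p5=2, p6=0, p7=1) → (p0=2, p1=1, p2=4, p3=3, p4=5, p5=3, p6=1, p7=1)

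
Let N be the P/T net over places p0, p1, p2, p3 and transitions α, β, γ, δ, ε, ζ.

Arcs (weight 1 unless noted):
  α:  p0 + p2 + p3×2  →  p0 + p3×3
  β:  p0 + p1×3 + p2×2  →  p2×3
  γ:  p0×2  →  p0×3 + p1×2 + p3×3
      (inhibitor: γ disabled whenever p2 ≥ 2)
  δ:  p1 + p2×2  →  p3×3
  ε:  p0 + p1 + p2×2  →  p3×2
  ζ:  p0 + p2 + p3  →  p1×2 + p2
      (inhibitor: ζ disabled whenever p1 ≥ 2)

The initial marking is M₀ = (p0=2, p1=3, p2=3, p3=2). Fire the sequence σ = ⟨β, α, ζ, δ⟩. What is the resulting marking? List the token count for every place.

(p0=0, p1=1, p2=1, p3=5)

step 1: fire β:  (p0=2, p1=3, p2=3, p3=2) → (p0=1, p1=0, p2=4, p3=2)
step 2: fire α:  (p0=1, p1=0, p2=4, p3=2) → (p0=1, p1=0, p2=3, p3=3)
step 3: fire ζ:  (p0=1, p1=0, p2=3, p3=3) → (p0=0, p1=2, p2=3, p3=2)
step 4: fire δ:  (p0=0, p1=2, p2=3, p3=2) → (p0=0, p1=1, p2=1, p3=5)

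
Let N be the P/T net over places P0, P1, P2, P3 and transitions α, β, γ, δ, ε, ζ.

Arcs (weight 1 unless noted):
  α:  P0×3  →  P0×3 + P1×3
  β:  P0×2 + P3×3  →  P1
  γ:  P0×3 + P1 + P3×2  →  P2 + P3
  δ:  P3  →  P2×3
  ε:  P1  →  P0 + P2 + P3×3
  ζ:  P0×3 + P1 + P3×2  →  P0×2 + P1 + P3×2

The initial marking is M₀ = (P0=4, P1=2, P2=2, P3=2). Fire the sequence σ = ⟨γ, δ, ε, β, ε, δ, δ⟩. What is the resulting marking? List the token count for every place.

step 1: fire γ:  (P0=4, P1=2, P2=2, P3=2) → (P0=1, P1=1, P2=3, P3=1)
step 2: fire δ:  (P0=1, P1=1, P2=3, P3=1) → (P0=1, P1=1, P2=6, P3=0)
step 3: fire ε:  (P0=1, P1=1, P2=6, P3=0) → (P0=2, P1=0, P2=7, P3=3)
step 4: fire β:  (P0=2, P1=0, P2=7, P3=3) → (P0=0, P1=1, P2=7, P3=0)
step 5: fire ε:  (P0=0, P1=1, P2=7, P3=0) → (P0=1, P1=0, P2=8, P3=3)
step 6: fire δ:  (P0=1, P1=0, P2=8, P3=3) → (P0=1, P1=0, P2=11, P3=2)
step 7: fire δ:  (P0=1, P1=0, P2=11, P3=2) → (P0=1, P1=0, P2=14, P3=1)

(P0=1, P1=0, P2=14, P3=1)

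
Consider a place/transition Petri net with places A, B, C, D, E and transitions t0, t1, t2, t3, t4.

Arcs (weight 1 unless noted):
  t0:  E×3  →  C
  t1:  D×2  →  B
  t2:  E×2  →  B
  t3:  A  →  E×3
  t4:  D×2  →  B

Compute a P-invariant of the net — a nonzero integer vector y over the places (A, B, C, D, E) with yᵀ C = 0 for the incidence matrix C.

y = (A:3, B:2, C:3, D:1, E:1)

Incidence matrix C (rows=places, cols=transitions):
       t0   t1   t2   t3   t4
    A   0    0    0   -1    0
    B   0    1    1    0    1
    C   1    0    0    0    0
    D   0   -2    0    0   -2
    E  -3    0   -2    3    0

Candidate y = [3, 2, 3, 1, 1]; check y·C column-wise:
  col t0: 3·0 + 2·0 + 3·1 + 1·0 + 1·-3 = 0
  col t1: 3·0 + 2·1 + 3·0 + 1·-2 + 1·0 = 0
  col t2: 3·0 + 2·1 + 3·0 + 1·0 + 1·-2 = 0
  col t3: 3·-1 + 2·0 + 3·0 + 1·0 + 1·3 = 0
  col t4: 3·0 + 2·1 + 3·0 + 1·-2 + 1·0 = 0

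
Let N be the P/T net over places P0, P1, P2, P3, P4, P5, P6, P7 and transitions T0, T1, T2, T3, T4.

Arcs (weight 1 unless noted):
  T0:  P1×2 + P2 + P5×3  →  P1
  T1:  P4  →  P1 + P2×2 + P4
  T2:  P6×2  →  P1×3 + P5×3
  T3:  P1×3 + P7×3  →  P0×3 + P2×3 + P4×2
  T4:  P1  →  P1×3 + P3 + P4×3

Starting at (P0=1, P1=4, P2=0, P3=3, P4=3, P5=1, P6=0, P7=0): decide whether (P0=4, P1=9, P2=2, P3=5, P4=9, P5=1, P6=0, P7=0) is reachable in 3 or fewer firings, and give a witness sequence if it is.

depth 0: 1 marking
depth 1: 3 markings reached so far
depth 2: 6 markings reached so far
depth 3: 10 markings reached so far
target is not among the 10 markings reachable within 3 steps

NO — not reachable within 3 firings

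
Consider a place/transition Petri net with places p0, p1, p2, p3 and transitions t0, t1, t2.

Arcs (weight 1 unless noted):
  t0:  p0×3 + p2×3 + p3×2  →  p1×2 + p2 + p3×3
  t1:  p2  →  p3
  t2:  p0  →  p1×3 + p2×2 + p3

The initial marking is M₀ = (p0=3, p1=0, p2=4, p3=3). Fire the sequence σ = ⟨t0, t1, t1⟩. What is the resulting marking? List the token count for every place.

(p0=0, p1=2, p2=0, p3=6)

step 1: fire t0:  (p0=3, p1=0, p2=4, p3=3) → (p0=0, p1=2, p2=2, p3=4)
step 2: fire t1:  (p0=0, p1=2, p2=2, p3=4) → (p0=0, p1=2, p2=1, p3=5)
step 3: fire t1:  (p0=0, p1=2, p2=1, p3=5) → (p0=0, p1=2, p2=0, p3=6)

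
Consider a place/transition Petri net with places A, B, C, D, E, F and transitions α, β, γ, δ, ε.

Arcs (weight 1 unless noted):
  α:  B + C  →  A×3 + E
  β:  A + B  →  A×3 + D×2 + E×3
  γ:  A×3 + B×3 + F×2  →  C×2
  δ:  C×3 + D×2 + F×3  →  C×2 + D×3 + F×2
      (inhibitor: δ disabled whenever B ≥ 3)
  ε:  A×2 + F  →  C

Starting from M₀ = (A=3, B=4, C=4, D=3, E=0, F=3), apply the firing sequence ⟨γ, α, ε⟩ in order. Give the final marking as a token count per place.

(A=1, B=0, C=6, D=3, E=1, F=0)

step 1: fire γ:  (A=3, B=4, C=4, D=3, E=0, F=3) → (A=0, B=1, C=6, D=3, E=0, F=1)
step 2: fire α:  (A=0, B=1, C=6, D=3, E=0, F=1) → (A=3, B=0, C=5, D=3, E=1, F=1)
step 3: fire ε:  (A=3, B=0, C=5, D=3, E=1, F=1) → (A=1, B=0, C=6, D=3, E=1, F=0)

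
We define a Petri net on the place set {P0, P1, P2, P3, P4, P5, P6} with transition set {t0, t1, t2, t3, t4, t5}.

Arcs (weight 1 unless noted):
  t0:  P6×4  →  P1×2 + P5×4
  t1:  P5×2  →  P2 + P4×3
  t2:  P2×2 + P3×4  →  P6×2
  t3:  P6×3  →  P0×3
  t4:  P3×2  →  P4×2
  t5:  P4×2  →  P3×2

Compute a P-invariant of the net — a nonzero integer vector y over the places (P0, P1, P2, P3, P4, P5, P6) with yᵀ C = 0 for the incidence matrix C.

Incidence matrix C (rows=places, cols=transitions):
       t0   t1   t2   t3   t4   t5
   P0   0    0    0    3    0    0
   P1   2    0    0    0    0    0
   P2   0    1   -2    0    0    0
   P3   0    0   -4    0   -2    2
   P4   0    3    0    0    2   -2
   P5   4   -2    0    0    0    0
   P6  -4    0    2   -3    0    0

Candidate y = [0, 2, 4, -2, -2, -1, 0]; check y·C column-wise:
  col t0: 2·2 + 4·0 + -2·0 + -2·0 + -1·4 + 0·-4 = 0
  col t1: 2·0 + 4·1 + -2·0 + -2·3 + -1·-2 = 0
  col t2: 2·0 + 4·-2 + -2·-4 + -2·0 + -1·0 + 0·2 = 0
  col t3: 0·3 + 2·0 + 4·0 + -2·0 + -2·0 + -1·0 + 0·-3 = 0
  col t4: 2·0 + 4·0 + -2·-2 + -2·2 + -1·0 = 0
  col t5: 2·0 + 4·0 + -2·2 + -2·-2 + -1·0 = 0

y = (P0:0, P1:2, P2:4, P3:-2, P4:-2, P5:-1, P6:0)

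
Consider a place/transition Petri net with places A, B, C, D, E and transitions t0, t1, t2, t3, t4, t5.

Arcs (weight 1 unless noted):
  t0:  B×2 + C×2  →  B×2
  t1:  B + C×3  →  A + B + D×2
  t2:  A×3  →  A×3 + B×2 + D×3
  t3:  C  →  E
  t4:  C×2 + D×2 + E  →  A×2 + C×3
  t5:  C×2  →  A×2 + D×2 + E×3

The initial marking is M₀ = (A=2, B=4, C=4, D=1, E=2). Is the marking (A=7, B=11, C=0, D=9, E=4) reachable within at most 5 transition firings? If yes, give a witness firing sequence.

NO — not reachable within 5 firings

depth 0: 1 marking
depth 1: 5 markings reached so far
depth 2: 15 markings reached so far
depth 3: 29 markings reached so far
depth 4: 46 markings reached so far
depth 5: 68 markings reached so far
target is not among the 68 markings reachable within 5 steps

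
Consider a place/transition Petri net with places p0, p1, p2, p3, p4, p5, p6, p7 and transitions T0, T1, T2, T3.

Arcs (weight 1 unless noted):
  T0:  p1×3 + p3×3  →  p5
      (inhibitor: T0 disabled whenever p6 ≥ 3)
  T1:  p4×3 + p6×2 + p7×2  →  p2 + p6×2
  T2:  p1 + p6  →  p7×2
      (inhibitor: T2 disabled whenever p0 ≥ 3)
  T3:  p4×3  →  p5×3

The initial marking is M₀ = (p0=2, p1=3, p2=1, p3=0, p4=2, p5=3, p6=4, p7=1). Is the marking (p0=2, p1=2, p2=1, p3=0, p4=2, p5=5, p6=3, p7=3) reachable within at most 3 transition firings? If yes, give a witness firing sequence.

depth 0: 1 marking
depth 1: 2 markings reached so far
depth 2: 3 markings reached so far
depth 3: 4 markings reached so far
target is not among the 4 markings reachable within 3 steps

NO — not reachable within 3 firings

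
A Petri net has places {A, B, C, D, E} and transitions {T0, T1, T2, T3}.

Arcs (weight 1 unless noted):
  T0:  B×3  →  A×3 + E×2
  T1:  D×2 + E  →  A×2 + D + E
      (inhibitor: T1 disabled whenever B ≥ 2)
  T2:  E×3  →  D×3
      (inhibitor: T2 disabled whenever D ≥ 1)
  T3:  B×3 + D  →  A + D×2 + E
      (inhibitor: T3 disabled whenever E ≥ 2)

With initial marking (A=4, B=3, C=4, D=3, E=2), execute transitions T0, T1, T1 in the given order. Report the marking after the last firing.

step 1: fire T0:  (A=4, B=3, C=4, D=3, E=2) → (A=7, B=0, C=4, D=3, E=4)
step 2: fire T1:  (A=7, B=0, C=4, D=3, E=4) → (A=9, B=0, C=4, D=2, E=4)
step 3: fire T1:  (A=9, B=0, C=4, D=2, E=4) → (A=11, B=0, C=4, D=1, E=4)

(A=11, B=0, C=4, D=1, E=4)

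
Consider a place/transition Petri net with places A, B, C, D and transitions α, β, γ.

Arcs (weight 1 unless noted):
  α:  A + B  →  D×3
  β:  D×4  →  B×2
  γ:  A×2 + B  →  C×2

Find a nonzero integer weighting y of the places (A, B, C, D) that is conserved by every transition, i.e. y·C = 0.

y = (A:1, B:2, C:2, D:1)

Incidence matrix C (rows=places, cols=transitions):
        α    β    γ
    A  -1    0   -2
    B  -1    2   -1
    C   0    0    2
    D   3   -4    0

Candidate y = [1, 2, 2, 1]; check y·C column-wise:
  col α: 1·-1 + 2·-1 + 2·0 + 1·3 = 0
  col β: 1·0 + 2·2 + 2·0 + 1·-4 = 0
  col γ: 1·-2 + 2·-1 + 2·2 + 1·0 = 0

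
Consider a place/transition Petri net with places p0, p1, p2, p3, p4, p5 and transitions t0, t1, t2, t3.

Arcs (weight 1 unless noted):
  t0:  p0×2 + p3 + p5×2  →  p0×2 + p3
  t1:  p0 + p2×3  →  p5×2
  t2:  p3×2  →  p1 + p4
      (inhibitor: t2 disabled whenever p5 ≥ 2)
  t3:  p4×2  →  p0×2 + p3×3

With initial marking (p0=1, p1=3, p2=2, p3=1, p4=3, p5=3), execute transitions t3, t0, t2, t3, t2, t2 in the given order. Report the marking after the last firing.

step 1: fire t3:  (p0=1, p1=3, p2=2, p3=1, p4=3, p5=3) → (p0=3, p1=3, p2=2, p3=4, p4=1, p5=3)
step 2: fire t0:  (p0=3, p1=3, p2=2, p3=4, p4=1, p5=3) → (p0=3, p1=3, p2=2, p3=4, p4=1, p5=1)
step 3: fire t2:  (p0=3, p1=3, p2=2, p3=4, p4=1, p5=1) → (p0=3, p1=4, p2=2, p3=2, p4=2, p5=1)
step 4: fire t3:  (p0=3, p1=4, p2=2, p3=2, p4=2, p5=1) → (p0=5, p1=4, p2=2, p3=5, p4=0, p5=1)
step 5: fire t2:  (p0=5, p1=4, p2=2, p3=5, p4=0, p5=1) → (p0=5, p1=5, p2=2, p3=3, p4=1, p5=1)
step 6: fire t2:  (p0=5, p1=5, p2=2, p3=3, p4=1, p5=1) → (p0=5, p1=6, p2=2, p3=1, p4=2, p5=1)

(p0=5, p1=6, p2=2, p3=1, p4=2, p5=1)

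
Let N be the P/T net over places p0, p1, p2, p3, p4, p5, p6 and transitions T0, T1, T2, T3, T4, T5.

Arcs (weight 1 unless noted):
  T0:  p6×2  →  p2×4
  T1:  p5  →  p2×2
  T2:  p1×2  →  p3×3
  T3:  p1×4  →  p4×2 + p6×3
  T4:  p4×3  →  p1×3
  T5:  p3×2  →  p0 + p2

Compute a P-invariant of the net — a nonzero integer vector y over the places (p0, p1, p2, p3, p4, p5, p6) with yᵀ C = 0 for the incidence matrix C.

Incidence matrix C (rows=places, cols=transitions):
       T0   T1   T2   T3   T4   T5
   p0   0    0    0    0    0    1
   p1   0    0   -2   -4    3    0
   p2   4    2    0    0    0    1
   p3   0    0    3    0    0   -2
   p4   0    0    0    2   -3    0
   p5   0   -1    0    0    0    0
   p6  -2    0    0    3    0    0

Candidate y = [3, 3, 1, 2, 3, 2, 2]; check y·C column-wise:
  col T0: 3·0 + 3·0 + 1·4 + 2·0 + 3·0 + 2·0 + 2·-2 = 0
  col T1: 3·0 + 3·0 + 1·2 + 2·0 + 3·0 + 2·-1 + 2·0 = 0
  col T2: 3·0 + 3·-2 + 1·0 + 2·3 + 3·0 + 2·0 + 2·0 = 0
  col T3: 3·0 + 3·-4 + 1·0 + 2·0 + 3·2 + 2·0 + 2·3 = 0
  col T4: 3·0 + 3·3 + 1·0 + 2·0 + 3·-3 + 2·0 + 2·0 = 0
  col T5: 3·1 + 3·0 + 1·1 + 2·-2 + 3·0 + 2·0 + 2·0 = 0

y = (p0:3, p1:3, p2:1, p3:2, p4:3, p5:2, p6:2)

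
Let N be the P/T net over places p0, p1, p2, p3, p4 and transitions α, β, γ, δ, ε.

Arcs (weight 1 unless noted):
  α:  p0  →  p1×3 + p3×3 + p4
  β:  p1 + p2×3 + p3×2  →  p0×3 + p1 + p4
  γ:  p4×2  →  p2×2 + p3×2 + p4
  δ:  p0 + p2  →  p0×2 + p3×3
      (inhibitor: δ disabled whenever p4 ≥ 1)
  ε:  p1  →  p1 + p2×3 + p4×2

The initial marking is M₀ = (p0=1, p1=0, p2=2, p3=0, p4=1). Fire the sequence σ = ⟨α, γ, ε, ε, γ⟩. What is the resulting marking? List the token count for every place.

step 1: fire α:  (p0=1, p1=0, p2=2, p3=0, p4=1) → (p0=0, p1=3, p2=2, p3=3, p4=2)
step 2: fire γ:  (p0=0, p1=3, p2=2, p3=3, p4=2) → (p0=0, p1=3, p2=4, p3=5, p4=1)
step 3: fire ε:  (p0=0, p1=3, p2=4, p3=5, p4=1) → (p0=0, p1=3, p2=7, p3=5, p4=3)
step 4: fire ε:  (p0=0, p1=3, p2=7, p3=5, p4=3) → (p0=0, p1=3, p2=10, p3=5, p4=5)
step 5: fire γ:  (p0=0, p1=3, p2=10, p3=5, p4=5) → (p0=0, p1=3, p2=12, p3=7, p4=4)

(p0=0, p1=3, p2=12, p3=7, p4=4)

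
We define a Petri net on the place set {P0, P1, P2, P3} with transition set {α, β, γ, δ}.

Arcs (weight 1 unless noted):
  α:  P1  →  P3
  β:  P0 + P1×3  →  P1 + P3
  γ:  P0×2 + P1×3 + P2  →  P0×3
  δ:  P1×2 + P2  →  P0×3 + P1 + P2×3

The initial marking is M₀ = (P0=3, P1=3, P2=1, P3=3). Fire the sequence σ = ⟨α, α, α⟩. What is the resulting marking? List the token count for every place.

(P0=3, P1=0, P2=1, P3=6)

step 1: fire α:  (P0=3, P1=3, P2=1, P3=3) → (P0=3, P1=2, P2=1, P3=4)
step 2: fire α:  (P0=3, P1=2, P2=1, P3=4) → (P0=3, P1=1, P2=1, P3=5)
step 3: fire α:  (P0=3, P1=1, P2=1, P3=5) → (P0=3, P1=0, P2=1, P3=6)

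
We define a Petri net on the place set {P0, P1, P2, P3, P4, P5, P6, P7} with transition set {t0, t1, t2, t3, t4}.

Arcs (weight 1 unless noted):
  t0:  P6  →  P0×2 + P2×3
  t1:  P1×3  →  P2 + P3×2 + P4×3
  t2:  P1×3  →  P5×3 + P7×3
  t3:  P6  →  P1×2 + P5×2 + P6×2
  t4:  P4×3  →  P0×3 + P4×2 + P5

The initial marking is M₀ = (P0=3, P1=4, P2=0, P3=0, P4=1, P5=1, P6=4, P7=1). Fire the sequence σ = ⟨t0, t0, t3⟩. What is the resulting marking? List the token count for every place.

(P0=7, P1=6, P2=6, P3=0, P4=1, P5=3, P6=3, P7=1)

step 1: fire t0:  (P0=3, P1=4, P2=0, P3=0, P4=1, P5=1, P6=4, P7=1) → (P0=5, P1=4, P2=3, P3=0, P4=1, P5=1, P6=3, P7=1)
step 2: fire t0:  (P0=5, P1=4, P2=3, P3=0, P4=1, P5=1, P6=3, P7=1) → (P0=7, P1=4, P2=6, P3=0, P4=1, P5=1, P6=2, P7=1)
step 3: fire t3:  (P0=7, P1=4, P2=6, P3=0, P4=1, P5=1, P6=2, P7=1) → (P0=7, P1=6, P2=6, P3=0, P4=1, P5=3, P6=3, P7=1)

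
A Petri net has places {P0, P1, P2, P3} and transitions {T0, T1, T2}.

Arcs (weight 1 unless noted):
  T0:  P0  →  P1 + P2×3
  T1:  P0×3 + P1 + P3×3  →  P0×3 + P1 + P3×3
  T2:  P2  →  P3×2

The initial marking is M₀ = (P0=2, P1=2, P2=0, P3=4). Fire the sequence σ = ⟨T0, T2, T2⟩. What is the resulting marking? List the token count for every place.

(P0=1, P1=3, P2=1, P3=8)

step 1: fire T0:  (P0=2, P1=2, P2=0, P3=4) → (P0=1, P1=3, P2=3, P3=4)
step 2: fire T2:  (P0=1, P1=3, P2=3, P3=4) → (P0=1, P1=3, P2=2, P3=6)
step 3: fire T2:  (P0=1, P1=3, P2=2, P3=6) → (P0=1, P1=3, P2=1, P3=8)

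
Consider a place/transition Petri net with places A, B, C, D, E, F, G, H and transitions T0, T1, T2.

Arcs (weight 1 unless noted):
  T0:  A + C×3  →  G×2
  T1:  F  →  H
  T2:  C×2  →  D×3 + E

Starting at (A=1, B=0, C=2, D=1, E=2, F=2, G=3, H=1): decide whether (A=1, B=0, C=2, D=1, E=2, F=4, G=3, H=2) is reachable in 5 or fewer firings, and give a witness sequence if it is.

depth 0: 1 marking
depth 1: 3 markings reached so far
depth 2: 5 markings reached so far
depth 3: 6 markings reached so far
depth 4: 6 markings reached so far
(frontier empty at depth 4; search complete)
target is not among the 6 markings reachable within 5 steps

NO — not reachable within 5 firings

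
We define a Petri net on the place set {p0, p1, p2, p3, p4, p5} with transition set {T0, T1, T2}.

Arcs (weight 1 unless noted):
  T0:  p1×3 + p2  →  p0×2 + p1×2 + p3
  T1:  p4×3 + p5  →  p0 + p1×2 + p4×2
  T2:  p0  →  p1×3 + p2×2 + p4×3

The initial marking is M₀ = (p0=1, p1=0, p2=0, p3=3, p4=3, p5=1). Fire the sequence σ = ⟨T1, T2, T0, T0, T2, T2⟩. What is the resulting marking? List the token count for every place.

step 1: fire T1:  (p0=1, p1=0, p2=0, p3=3, p4=3, p5=1) → (p0=2, p1=2, p2=0, p3=3, p4=2, p5=0)
step 2: fire T2:  (p0=2, p1=2, p2=0, p3=3, p4=2, p5=0) → (p0=1, p1=5, p2=2, p3=3, p4=5, p5=0)
step 3: fire T0:  (p0=1, p1=5, p2=2, p3=3, p4=5, p5=0) → (p0=3, p1=4, p2=1, p3=4, p4=5, p5=0)
step 4: fire T0:  (p0=3, p1=4, p2=1, p3=4, p4=5, p5=0) → (p0=5, p1=3, p2=0, p3=5, p4=5, p5=0)
step 5: fire T2:  (p0=5, p1=3, p2=0, p3=5, p4=5, p5=0) → (p0=4, p1=6, p2=2, p3=5, p4=8, p5=0)
step 6: fire T2:  (p0=4, p1=6, p2=2, p3=5, p4=8, p5=0) → (p0=3, p1=9, p2=4, p3=5, p4=11, p5=0)

(p0=3, p1=9, p2=4, p3=5, p4=11, p5=0)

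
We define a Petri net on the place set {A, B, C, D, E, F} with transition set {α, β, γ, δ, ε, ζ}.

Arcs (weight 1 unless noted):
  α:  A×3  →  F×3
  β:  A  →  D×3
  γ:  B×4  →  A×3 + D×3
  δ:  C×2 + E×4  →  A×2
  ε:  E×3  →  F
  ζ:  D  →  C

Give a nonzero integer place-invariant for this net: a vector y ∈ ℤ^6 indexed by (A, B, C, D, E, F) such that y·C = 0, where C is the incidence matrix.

Incidence matrix C (rows=places, cols=transitions):
        α    β    γ    δ    ε    ζ
    A  -3   -1    3    2    0    0
    B   0    0   -4    0    0    0
    C   0    0    0   -2    0    1
    D   0    3    3    0    0   -1
    E   0    0    0   -4   -3    0
    F   3    0    0    0    1    0

Candidate y = [3, 3, 1, 1, 1, 3]; check y·C column-wise:
  col α: 3·-3 + 3·0 + 1·0 + 1·0 + 1·0 + 3·3 = 0
  col β: 3·-1 + 3·0 + 1·0 + 1·3 + 1·0 + 3·0 = 0
  col γ: 3·3 + 3·-4 + 1·0 + 1·3 + 1·0 + 3·0 = 0
  col δ: 3·2 + 3·0 + 1·-2 + 1·0 + 1·-4 + 3·0 = 0
  col ε: 3·0 + 3·0 + 1·0 + 1·0 + 1·-3 + 3·1 = 0
  col ζ: 3·0 + 3·0 + 1·1 + 1·-1 + 1·0 + 3·0 = 0

y = (A:3, B:3, C:1, D:1, E:1, F:3)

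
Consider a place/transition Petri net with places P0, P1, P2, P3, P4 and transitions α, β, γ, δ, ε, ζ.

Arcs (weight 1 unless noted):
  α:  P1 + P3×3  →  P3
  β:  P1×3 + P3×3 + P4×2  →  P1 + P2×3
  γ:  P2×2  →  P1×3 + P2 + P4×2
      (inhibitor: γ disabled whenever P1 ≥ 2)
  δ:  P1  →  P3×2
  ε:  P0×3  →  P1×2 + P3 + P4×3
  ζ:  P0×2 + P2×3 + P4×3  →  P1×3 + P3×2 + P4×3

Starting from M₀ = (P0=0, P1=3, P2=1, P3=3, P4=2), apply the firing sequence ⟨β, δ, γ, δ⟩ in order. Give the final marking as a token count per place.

(P0=0, P1=2, P2=3, P3=4, P4=2)

step 1: fire β:  (P0=0, P1=3, P2=1, P3=3, P4=2) → (P0=0, P1=1, P2=4, P3=0, P4=0)
step 2: fire δ:  (P0=0, P1=1, P2=4, P3=0, P4=0) → (P0=0, P1=0, P2=4, P3=2, P4=0)
step 3: fire γ:  (P0=0, P1=0, P2=4, P3=2, P4=0) → (P0=0, P1=3, P2=3, P3=2, P4=2)
step 4: fire δ:  (P0=0, P1=3, P2=3, P3=2, P4=2) → (P0=0, P1=2, P2=3, P3=4, P4=2)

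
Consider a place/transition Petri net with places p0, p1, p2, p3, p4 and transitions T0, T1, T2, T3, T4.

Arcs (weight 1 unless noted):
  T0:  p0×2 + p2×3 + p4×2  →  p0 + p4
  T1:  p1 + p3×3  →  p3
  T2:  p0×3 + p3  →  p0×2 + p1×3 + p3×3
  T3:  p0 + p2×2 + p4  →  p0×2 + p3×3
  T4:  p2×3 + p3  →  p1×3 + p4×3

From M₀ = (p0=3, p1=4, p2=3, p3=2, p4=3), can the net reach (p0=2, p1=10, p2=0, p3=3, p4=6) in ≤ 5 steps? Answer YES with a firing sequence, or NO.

YES — reachable via ⟨T2, T4⟩ (2 firings)

step 1: fire T2:  (p0=3, p1=4, p2=3, p3=2, p4=3) → (p0=2, p1=7, p2=3, p3=4, p4=3)
step 2: fire T4:  (p0=2, p1=7, p2=3, p3=4, p4=3) → (p0=2, p1=10, p2=0, p3=3, p4=6)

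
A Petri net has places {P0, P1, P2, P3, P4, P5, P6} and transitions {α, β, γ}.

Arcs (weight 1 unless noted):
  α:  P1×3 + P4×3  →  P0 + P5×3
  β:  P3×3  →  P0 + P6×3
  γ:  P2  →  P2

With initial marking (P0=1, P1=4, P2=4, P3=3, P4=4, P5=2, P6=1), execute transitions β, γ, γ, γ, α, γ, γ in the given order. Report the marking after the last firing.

(P0=3, P1=1, P2=4, P3=0, P4=1, P5=5, P6=4)

step 1: fire β:  (P0=1, P1=4, P2=4, P3=3, P4=4, P5=2, P6=1) → (P0=2, P1=4, P2=4, P3=0, P4=4, P5=2, P6=4)
step 2: fire γ:  (P0=2, P1=4, P2=4, P3=0, P4=4, P5=2, P6=4) → (P0=2, P1=4, P2=4, P3=0, P4=4, P5=2, P6=4)
step 3: fire γ:  (P0=2, P1=4, P2=4, P3=0, P4=4, P5=2, P6=4) → (P0=2, P1=4, P2=4, P3=0, P4=4, P5=2, P6=4)
step 4: fire γ:  (P0=2, P1=4, P2=4, P3=0, P4=4, P5=2, P6=4) → (P0=2, P1=4, P2=4, P3=0, P4=4, P5=2, P6=4)
step 5: fire α:  (P0=2, P1=4, P2=4, P3=0, P4=4, P5=2, P6=4) → (P0=3, P1=1, P2=4, P3=0, P4=1, P5=5, P6=4)
step 6: fire γ:  (P0=3, P1=1, P2=4, P3=0, P4=1, P5=5, P6=4) → (P0=3, P1=1, P2=4, P3=0, P4=1, P5=5, P6=4)
step 7: fire γ:  (P0=3, P1=1, P2=4, P3=0, P4=1, P5=5, P6=4) → (P0=3, P1=1, P2=4, P3=0, P4=1, P5=5, P6=4)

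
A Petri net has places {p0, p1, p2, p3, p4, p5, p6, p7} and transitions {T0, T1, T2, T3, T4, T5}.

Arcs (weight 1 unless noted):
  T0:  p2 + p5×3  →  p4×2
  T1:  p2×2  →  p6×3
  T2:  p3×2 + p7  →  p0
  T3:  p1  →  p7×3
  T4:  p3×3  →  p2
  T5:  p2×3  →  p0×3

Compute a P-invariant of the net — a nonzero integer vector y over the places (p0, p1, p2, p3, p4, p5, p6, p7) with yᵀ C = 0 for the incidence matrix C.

Incidence matrix C (rows=places, cols=transitions):
       T0   T1   T2   T3   T4   T5
   p0   0    0    1    0    0    3
   p1   0    0    0   -1    0    0
   p2  -1   -2    0    0    1   -3
   p3   0    0   -2    0   -3    0
   p4   2    0    0    0    0    0
   p5  -3    0    0    0    0    0
   p6   0    3    0    0    0    0
   p7   0    0   -1    3    0    0

Candidate y = [0, 0, 0, 0, 3, 2, 0, 0]; check y·C column-wise:
  col T0: 0·-1 + 3·2 + 2·-3 = 0
  col T1: 0·-2 + 3·0 + 2·0 + 0·3 = 0
  col T2: 0·1 + 0·-2 + 3·0 + 2·0 + 0·-1 = 0
  col T3: 0·-1 + 3·0 + 2·0 + 0·3 = 0
  col T4: 0·1 + 0·-3 + 3·0 + 2·0 = 0
  col T5: 0·3 + 0·-3 + 3·0 + 2·0 = 0

y = (p0:0, p1:0, p2:0, p3:0, p4:3, p5:2, p6:0, p7:0)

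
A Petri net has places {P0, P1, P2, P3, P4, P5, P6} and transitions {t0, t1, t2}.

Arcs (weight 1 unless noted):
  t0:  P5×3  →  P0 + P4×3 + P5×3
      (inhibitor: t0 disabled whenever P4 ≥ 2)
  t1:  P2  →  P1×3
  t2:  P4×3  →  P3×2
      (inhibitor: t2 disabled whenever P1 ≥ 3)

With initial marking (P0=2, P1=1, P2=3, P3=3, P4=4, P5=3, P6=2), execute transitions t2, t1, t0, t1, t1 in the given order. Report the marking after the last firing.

step 1: fire t2:  (P0=2, P1=1, P2=3, P3=3, P4=4, P5=3, P6=2) → (P0=2, P1=1, P2=3, P3=5, P4=1, P5=3, P6=2)
step 2: fire t1:  (P0=2, P1=1, P2=3, P3=5, P4=1, P5=3, P6=2) → (P0=2, P1=4, P2=2, P3=5, P4=1, P5=3, P6=2)
step 3: fire t0:  (P0=2, P1=4, P2=2, P3=5, P4=1, P5=3, P6=2) → (P0=3, P1=4, P2=2, P3=5, P4=4, P5=3, P6=2)
step 4: fire t1:  (P0=3, P1=4, P2=2, P3=5, P4=4, P5=3, P6=2) → (P0=3, P1=7, P2=1, P3=5, P4=4, P5=3, P6=2)
step 5: fire t1:  (P0=3, P1=7, P2=1, P3=5, P4=4, P5=3, P6=2) → (P0=3, P1=10, P2=0, P3=5, P4=4, P5=3, P6=2)

(P0=3, P1=10, P2=0, P3=5, P4=4, P5=3, P6=2)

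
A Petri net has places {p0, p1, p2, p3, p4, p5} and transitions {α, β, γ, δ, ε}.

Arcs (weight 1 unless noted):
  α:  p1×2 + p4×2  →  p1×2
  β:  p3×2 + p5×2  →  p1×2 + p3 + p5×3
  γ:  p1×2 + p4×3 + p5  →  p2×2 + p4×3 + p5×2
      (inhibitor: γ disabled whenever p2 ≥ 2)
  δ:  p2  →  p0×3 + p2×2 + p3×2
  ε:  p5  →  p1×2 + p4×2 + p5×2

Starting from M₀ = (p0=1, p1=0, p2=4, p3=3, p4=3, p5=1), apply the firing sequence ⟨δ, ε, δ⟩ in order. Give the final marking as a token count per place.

(p0=7, p1=2, p2=6, p3=7, p4=5, p5=2)

step 1: fire δ:  (p0=1, p1=0, p2=4, p3=3, p4=3, p5=1) → (p0=4, p1=0, p2=5, p3=5, p4=3, p5=1)
step 2: fire ε:  (p0=4, p1=0, p2=5, p3=5, p4=3, p5=1) → (p0=4, p1=2, p2=5, p3=5, p4=5, p5=2)
step 3: fire δ:  (p0=4, p1=2, p2=5, p3=5, p4=5, p5=2) → (p0=7, p1=2, p2=6, p3=7, p4=5, p5=2)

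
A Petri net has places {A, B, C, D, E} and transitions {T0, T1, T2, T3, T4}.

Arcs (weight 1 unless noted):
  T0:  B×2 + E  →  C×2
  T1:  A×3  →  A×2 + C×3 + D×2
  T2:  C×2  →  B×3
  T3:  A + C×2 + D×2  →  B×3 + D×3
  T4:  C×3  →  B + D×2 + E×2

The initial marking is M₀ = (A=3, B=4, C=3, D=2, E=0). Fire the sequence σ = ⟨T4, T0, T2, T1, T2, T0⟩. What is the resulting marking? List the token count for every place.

step 1: fire T4:  (A=3, B=4, C=3, D=2, E=0) → (A=3, B=5, C=0, D=4, E=2)
step 2: fire T0:  (A=3, B=5, C=0, D=4, E=2) → (A=3, B=3, C=2, D=4, E=1)
step 3: fire T2:  (A=3, B=3, C=2, D=4, E=1) → (A=3, B=6, C=0, D=4, E=1)
step 4: fire T1:  (A=3, B=6, C=0, D=4, E=1) → (A=2, B=6, C=3, D=6, E=1)
step 5: fire T2:  (A=2, B=6, C=3, D=6, E=1) → (A=2, B=9, C=1, D=6, E=1)
step 6: fire T0:  (A=2, B=9, C=1, D=6, E=1) → (A=2, B=7, C=3, D=6, E=0)

(A=2, B=7, C=3, D=6, E=0)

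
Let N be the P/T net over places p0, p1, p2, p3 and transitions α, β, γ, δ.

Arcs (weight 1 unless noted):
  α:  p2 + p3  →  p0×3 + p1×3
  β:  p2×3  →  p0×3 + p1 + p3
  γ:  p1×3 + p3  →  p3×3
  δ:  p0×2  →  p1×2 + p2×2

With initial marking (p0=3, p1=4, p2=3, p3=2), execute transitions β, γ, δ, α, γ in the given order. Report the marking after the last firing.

step 1: fire β:  (p0=3, p1=4, p2=3, p3=2) → (p0=6, p1=5, p2=0, p3=3)
step 2: fire γ:  (p0=6, p1=5, p2=0, p3=3) → (p0=6, p1=2, p2=0, p3=5)
step 3: fire δ:  (p0=6, p1=2, p2=0, p3=5) → (p0=4, p1=4, p2=2, p3=5)
step 4: fire α:  (p0=4, p1=4, p2=2, p3=5) → (p0=7, p1=7, p2=1, p3=4)
step 5: fire γ:  (p0=7, p1=7, p2=1, p3=4) → (p0=7, p1=4, p2=1, p3=6)

(p0=7, p1=4, p2=1, p3=6)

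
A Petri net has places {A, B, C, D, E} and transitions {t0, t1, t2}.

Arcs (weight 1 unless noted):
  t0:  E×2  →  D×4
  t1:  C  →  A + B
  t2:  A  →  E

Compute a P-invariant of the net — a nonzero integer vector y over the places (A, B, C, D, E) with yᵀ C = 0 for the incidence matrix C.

y = (A:0, B:1, C:1, D:0, E:0)

Incidence matrix C (rows=places, cols=transitions):
       t0   t1   t2
    A   0    1   -1
    B   0    1    0
    C   0   -1    0
    D   4    0    0
    E  -2    0    1

Candidate y = [0, 1, 1, 0, 0]; check y·C column-wise:
  col t0: 1·0 + 1·0 + 0·4 + 0·-2 = 0
  col t1: 0·1 + 1·1 + 1·-1 = 0
  col t2: 0·-1 + 1·0 + 1·0 + 0·1 = 0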